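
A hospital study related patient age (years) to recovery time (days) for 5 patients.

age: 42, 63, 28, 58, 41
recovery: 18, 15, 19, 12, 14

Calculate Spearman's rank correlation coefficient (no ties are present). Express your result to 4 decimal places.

Rank age: 3, 5, 1, 4, 2
Rank recovery: 4, 3, 5, 1, 2
d = rank(age) − rank(recovery): -1, 2, -4, 3, 0; Σd² = 30
ρ = 1 − 6Σd² / [n(n²−1)] = 1 − 6×30 / (5×24) = 1 − 180/120 ≈ -0.5000

-0.5000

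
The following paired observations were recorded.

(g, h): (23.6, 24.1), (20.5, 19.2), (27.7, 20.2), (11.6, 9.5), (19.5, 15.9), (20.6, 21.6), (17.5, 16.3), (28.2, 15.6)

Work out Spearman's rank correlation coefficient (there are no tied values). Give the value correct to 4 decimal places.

Rank g: 6, 4, 7, 1, 3, 5, 2, 8
Rank h: 8, 5, 6, 1, 3, 7, 4, 2
d = rank(g) − rank(h): -2, -1, 1, 0, 0, -2, -2, 6; Σd² = 50
ρ = 1 − 6Σd² / [n(n²−1)] = 1 − 6×50 / (8×63) = 1 − 300/504 ≈ 0.4048

0.4048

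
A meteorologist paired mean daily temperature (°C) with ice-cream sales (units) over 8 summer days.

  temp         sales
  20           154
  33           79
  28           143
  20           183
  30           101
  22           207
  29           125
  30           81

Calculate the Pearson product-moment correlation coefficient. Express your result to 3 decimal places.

-0.873

n = 8, Σx = 212, Σy = 1073, Σx² = 5798, Σy² = 159131, Σxy = 26990
nΣxy − ΣxΣy = 215920 − 227476 = -11556
nΣx² − (Σx)² = 46384 − 44944 = 1440; nΣy² − (Σy)² = 1273048 − 1151329 = 121719
r = -11556 / √(1440 × 121719) = -11556 / 13239.1601 ≈ -0.873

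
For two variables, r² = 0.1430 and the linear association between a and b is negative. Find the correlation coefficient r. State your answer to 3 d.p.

|r| = √0.1430 = 0.378
The association is negative, so r = −0.378.

-0.378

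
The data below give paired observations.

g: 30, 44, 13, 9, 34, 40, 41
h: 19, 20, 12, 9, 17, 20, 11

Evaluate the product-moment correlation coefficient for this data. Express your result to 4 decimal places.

n = 7, Σg = 211, Σh = 108, Σg² = 7523, Σh² = 1796, Σgh = 3516
nΣgh − ΣgΣh = 24612 − 22788 = 1824
nΣg² − (Σg)² = 52661 − 44521 = 8140; nΣh² − (Σh)² = 12572 − 11664 = 908
r = 1824 / √(8140 × 908) = 1824 / 2718.6614 ≈ 0.6709

0.6709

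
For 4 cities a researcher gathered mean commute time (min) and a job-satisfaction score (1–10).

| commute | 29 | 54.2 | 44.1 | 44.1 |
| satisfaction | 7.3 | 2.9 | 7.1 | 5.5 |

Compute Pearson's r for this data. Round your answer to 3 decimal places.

-0.828

n = 4, Σx = 171.4, Σy = 22.8, Σx² = 7668.26, Σy² = 142.36, Σxy = 924.54
nΣxy − ΣxΣy = 3698.16 − 3907.92 = -209.76
nΣx² − (Σx)² = 30673.04 − 29377.96 = 1295.08; nΣy² − (Σy)² = 569.44 − 519.84 = 49.6
r = -209.76 / √(1295.08 × 49.6) = -209.76 / 253.4482 ≈ -0.828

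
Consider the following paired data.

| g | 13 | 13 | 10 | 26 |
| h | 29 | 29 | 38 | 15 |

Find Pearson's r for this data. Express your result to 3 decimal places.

n = 4, Σg = 62, Σh = 111, Σg² = 1114, Σh² = 3351, Σgh = 1524
nΣgh − ΣgΣh = 6096 − 6882 = -786
nΣg² − (Σg)² = 4456 − 3844 = 612; nΣh² − (Σh)² = 13404 − 12321 = 1083
r = -786 / √(612 × 1083) = -786 / 814.1228 ≈ -0.965

-0.965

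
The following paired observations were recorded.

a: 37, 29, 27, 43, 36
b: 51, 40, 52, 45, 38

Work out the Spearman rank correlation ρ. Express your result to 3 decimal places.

Rank a: 4, 2, 1, 5, 3
Rank b: 4, 2, 5, 3, 1
d = rank(a) − rank(b): 0, 0, -4, 2, 2; Σd² = 24
ρ = 1 − 6Σd² / [n(n²−1)] = 1 − 6×24 / (5×24) = 1 − 144/120 ≈ -0.200

-0.200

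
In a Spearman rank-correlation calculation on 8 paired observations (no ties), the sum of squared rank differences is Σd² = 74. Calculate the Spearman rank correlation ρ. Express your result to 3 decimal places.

ρ = 1 − 6Σd² / [n(n²−1)] = 1 − 6×74 / (8×63)
  = 1 − 444/504 = 1 − 0.8810 ≈ 0.119

0.119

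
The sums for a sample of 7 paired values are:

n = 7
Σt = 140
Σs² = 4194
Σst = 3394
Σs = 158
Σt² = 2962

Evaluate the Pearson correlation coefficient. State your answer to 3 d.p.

r = (nΣst − ΣsΣt) / √[(nΣs² − (Σs)²)(nΣt² − (Σt)²)]
Numerator: 7×3394 − 158×140 = 1638
Denominator: √[(29358 − 24964)(20734 − 19600)] = √[4394 × 1134] = 2232.2177
r = 1638 / 2232.2177 ≈ 0.734

0.734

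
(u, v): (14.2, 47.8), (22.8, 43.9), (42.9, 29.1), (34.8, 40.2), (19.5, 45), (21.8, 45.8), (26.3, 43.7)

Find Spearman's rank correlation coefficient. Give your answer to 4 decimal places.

-0.9643

Rank u: 1, 4, 7, 6, 2, 3, 5
Rank v: 7, 4, 1, 2, 5, 6, 3
d = rank(u) − rank(v): -6, 0, 6, 4, -3, -3, 2; Σd² = 110
ρ = 1 − 6Σd² / [n(n²−1)] = 1 − 6×110 / (7×48) = 1 − 660/336 ≈ -0.9643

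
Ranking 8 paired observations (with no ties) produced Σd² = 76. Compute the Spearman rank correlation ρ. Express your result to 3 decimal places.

ρ = 1 − 6Σd² / [n(n²−1)] = 1 − 6×76 / (8×63)
  = 1 − 456/504 = 1 − 0.9048 ≈ 0.095

0.095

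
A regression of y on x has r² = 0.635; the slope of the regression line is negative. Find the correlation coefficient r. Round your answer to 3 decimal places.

-0.797

|r| = √0.635 = 0.797
The association is negative, so r = −0.797.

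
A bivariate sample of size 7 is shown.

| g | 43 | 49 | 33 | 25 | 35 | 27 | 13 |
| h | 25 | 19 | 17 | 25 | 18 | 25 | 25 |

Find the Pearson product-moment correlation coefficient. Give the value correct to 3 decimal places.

-0.472

n = 7, Σg = 225, Σh = 154, Σg² = 8087, Σh² = 3474, Σgh = 4822
nΣgh − ΣgΣh = 33754 − 34650 = -896
nΣg² − (Σg)² = 56609 − 50625 = 5984; nΣh² − (Σh)² = 24318 − 23716 = 602
r = -896 / √(5984 × 602) = -896 / 1897.9905 ≈ -0.472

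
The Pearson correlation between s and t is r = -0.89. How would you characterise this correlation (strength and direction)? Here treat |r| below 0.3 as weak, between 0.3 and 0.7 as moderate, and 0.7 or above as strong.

strong negative

r = -0.89 < 0 so the relationship is negative.
|r| = 0.89, which falls in the strong range.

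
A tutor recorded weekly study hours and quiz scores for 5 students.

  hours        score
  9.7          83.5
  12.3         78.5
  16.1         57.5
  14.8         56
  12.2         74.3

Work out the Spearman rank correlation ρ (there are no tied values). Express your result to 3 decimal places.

Rank hours: 1, 3, 5, 4, 2
Rank score: 5, 4, 2, 1, 3
d = rank(hours) − rank(score): -4, -1, 3, 3, -1; Σd² = 36
ρ = 1 − 6Σd² / [n(n²−1)] = 1 − 6×36 / (5×24) = 1 − 216/120 ≈ -0.800

-0.800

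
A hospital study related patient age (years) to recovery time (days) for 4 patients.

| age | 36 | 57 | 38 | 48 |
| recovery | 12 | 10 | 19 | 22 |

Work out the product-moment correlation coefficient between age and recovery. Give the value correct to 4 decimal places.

-0.2373

n = 4, Σx = 179, Σy = 63, Σx² = 8293, Σy² = 1089, Σxy = 2780
nΣxy − ΣxΣy = 11120 − 11277 = -157
nΣx² − (Σx)² = 33172 − 32041 = 1131; nΣy² − (Σy)² = 4356 − 3969 = 387
r = -157 / √(1131 × 387) = -157 / 661.5867 ≈ -0.2373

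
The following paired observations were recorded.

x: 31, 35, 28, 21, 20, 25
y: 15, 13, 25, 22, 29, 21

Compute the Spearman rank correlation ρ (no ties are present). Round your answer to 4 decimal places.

-0.8286

Rank x: 5, 6, 4, 2, 1, 3
Rank y: 2, 1, 5, 4, 6, 3
d = rank(x) − rank(y): 3, 5, -1, -2, -5, 0; Σd² = 64
ρ = 1 − 6Σd² / [n(n²−1)] = 1 − 6×64 / (6×35) = 1 − 384/210 ≈ -0.8286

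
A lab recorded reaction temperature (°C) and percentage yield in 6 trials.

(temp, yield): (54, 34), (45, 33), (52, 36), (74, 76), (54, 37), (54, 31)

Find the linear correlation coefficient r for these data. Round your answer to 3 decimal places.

0.935

n = 6, Σx = 333, Σy = 247, Σx² = 18953, Σy² = 11647, Σxy = 14489
nΣxy − ΣxΣy = 86934 − 82251 = 4683
nΣx² − (Σx)² = 113718 − 110889 = 2829; nΣy² − (Σy)² = 69882 − 61009 = 8873
r = 4683 / √(2829 × 8873) = 4683 / 5010.1614 ≈ 0.935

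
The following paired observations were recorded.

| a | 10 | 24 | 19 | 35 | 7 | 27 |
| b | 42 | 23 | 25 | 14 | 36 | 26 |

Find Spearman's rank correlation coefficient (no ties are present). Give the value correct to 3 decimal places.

Rank a: 2, 4, 3, 6, 1, 5
Rank b: 6, 2, 3, 1, 5, 4
d = rank(a) − rank(b): -4, 2, 0, 5, -4, 1; Σd² = 62
ρ = 1 − 6Σd² / [n(n²−1)] = 1 − 6×62 / (6×35) = 1 − 372/210 ≈ -0.771

-0.771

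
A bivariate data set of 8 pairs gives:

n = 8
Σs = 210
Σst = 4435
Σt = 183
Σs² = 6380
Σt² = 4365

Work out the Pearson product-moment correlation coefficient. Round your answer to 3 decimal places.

-0.936

r = (nΣst − ΣsΣt) / √[(nΣs² − (Σs)²)(nΣt² − (Σt)²)]
Numerator: 8×4435 − 210×183 = -2950
Denominator: √[(51040 − 44100)(34920 − 33489)] = √[6940 × 1431] = 3151.3711
r = -2950 / 3151.3711 ≈ -0.936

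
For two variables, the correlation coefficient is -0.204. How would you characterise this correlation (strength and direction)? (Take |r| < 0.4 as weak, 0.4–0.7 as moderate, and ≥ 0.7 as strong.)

r = -0.204 < 0 so the relationship is negative.
|r| = 0.204, which falls in the weak range.

weak negative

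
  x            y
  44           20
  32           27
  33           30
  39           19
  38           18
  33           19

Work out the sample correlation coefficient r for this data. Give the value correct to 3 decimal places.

n = 6, Σx = 219, Σy = 133, Σx² = 8103, Σy² = 3075, Σxy = 4786
nΣxy − ΣxΣy = 28716 − 29127 = -411
nΣx² − (Σx)² = 48618 − 47961 = 657; nΣy² − (Σy)² = 18450 − 17689 = 761
r = -411 / √(657 × 761) = -411 / 707.0905 ≈ -0.581

-0.581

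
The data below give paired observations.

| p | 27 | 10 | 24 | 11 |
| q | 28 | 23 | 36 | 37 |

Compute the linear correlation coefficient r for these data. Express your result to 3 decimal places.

n = 4, Σp = 72, Σq = 124, Σp² = 1526, Σq² = 3978, Σpq = 2257
nΣpq − ΣpΣq = 9028 − 8928 = 100
nΣp² − (Σp)² = 6104 − 5184 = 920; nΣq² − (Σq)² = 15912 − 15376 = 536
r = 100 / √(920 × 536) = 100 / 702.2250 ≈ 0.142

0.142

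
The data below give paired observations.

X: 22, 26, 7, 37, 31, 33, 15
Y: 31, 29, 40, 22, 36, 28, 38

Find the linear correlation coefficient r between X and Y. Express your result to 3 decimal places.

-0.821

n = 7, ΣX = 171, ΣY = 224, ΣX² = 4853, ΣY² = 7410, ΣXY = 5140
nΣXY − ΣXΣY = 35980 − 38304 = -2324
nΣX² − (ΣX)² = 33971 − 29241 = 4730; nΣY² − (ΣY)² = 51870 − 50176 = 1694
r = -2324 / √(4730 × 1694) = -2324 / 2830.6572 ≈ -0.821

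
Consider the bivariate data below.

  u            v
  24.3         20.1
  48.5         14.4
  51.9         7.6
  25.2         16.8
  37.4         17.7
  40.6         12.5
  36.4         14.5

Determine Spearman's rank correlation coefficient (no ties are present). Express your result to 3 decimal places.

-0.857

Rank u: 1, 6, 7, 2, 4, 5, 3
Rank v: 7, 3, 1, 5, 6, 2, 4
d = rank(u) − rank(v): -6, 3, 6, -3, -2, 3, -1; Σd² = 104
ρ = 1 − 6Σd² / [n(n²−1)] = 1 − 6×104 / (7×48) = 1 − 624/336 ≈ -0.857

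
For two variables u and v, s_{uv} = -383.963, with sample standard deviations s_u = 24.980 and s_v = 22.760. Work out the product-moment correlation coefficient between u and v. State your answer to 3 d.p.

-0.675

r = Cov(u,v) / (s_u · s_v) = -383.963 / (24.980 × 22.760)
  = -383.963 / 568.5448 ≈ -0.675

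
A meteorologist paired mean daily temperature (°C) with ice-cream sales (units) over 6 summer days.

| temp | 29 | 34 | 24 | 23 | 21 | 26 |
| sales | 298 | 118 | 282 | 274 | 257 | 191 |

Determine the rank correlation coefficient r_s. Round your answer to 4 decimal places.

Rank temp: 5, 6, 3, 2, 1, 4
Rank sales: 6, 1, 5, 4, 3, 2
d = rank(temp) − rank(sales): -1, 5, -2, -2, -2, 2; Σd² = 42
ρ = 1 − 6Σd² / [n(n²−1)] = 1 − 6×42 / (6×35) = 1 − 252/210 ≈ -0.2000

-0.2000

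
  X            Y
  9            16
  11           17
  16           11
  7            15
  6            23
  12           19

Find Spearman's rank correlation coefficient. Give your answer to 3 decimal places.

-0.429

Rank X: 3, 4, 6, 2, 1, 5
Rank Y: 3, 4, 1, 2, 6, 5
d = rank(X) − rank(Y): 0, 0, 5, 0, -5, 0; Σd² = 50
ρ = 1 − 6Σd² / [n(n²−1)] = 1 − 6×50 / (6×35) = 1 − 300/210 ≈ -0.429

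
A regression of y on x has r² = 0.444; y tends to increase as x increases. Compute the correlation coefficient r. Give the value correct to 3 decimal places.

0.666

|r| = √0.444 = 0.666
The association is positive, so r = 0.666.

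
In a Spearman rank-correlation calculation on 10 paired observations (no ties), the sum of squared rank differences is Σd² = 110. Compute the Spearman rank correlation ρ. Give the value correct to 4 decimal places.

ρ = 1 − 6Σd² / [n(n²−1)] = 1 − 6×110 / (10×99)
  = 1 − 660/990 = 1 − 0.66667 ≈ 0.3333

0.3333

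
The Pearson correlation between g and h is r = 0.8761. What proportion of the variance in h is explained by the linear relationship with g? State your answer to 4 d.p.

0.7676

r² = (0.8761)² = 0.7676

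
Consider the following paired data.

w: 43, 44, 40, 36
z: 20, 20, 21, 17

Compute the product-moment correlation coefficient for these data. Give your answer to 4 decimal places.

n = 4, Σw = 163, Σz = 78, Σw² = 6681, Σz² = 1530, Σwz = 3192
nΣwz − ΣwΣz = 12768 − 12714 = 54
nΣw² − (Σw)² = 26724 − 26569 = 155; nΣz² − (Σz)² = 6120 − 6084 = 36
r = 54 / √(155 × 36) = 54 / 74.6994 ≈ 0.7229

0.7229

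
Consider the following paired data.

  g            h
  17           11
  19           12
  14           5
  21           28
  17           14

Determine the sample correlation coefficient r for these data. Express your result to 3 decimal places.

n = 5, Σg = 88, Σh = 70, Σg² = 1576, Σh² = 1270, Σgh = 1311
nΣgh − ΣgΣh = 6555 − 6160 = 395
nΣg² − (Σg)² = 7880 − 7744 = 136; nΣh² − (Σh)² = 6350 − 4900 = 1450
r = 395 / √(136 × 1450) = 395 / 444.0721 ≈ 0.889

0.889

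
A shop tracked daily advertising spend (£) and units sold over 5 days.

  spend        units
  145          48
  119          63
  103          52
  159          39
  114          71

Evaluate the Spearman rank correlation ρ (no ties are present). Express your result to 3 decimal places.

-0.700

Rank spend: 4, 3, 1, 5, 2
Rank units: 2, 4, 3, 1, 5
d = rank(spend) − rank(units): 2, -1, -2, 4, -3; Σd² = 34
ρ = 1 − 6Σd² / [n(n²−1)] = 1 − 6×34 / (5×24) = 1 − 204/120 ≈ -0.700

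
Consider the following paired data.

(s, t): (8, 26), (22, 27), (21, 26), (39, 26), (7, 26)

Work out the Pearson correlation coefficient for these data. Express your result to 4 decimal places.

0.1117

n = 5, Σs = 97, Σt = 131, Σs² = 2559, Σt² = 3433, Σst = 2544
nΣst − ΣsΣt = 12720 − 12707 = 13
nΣs² − (Σs)² = 12795 − 9409 = 3386; nΣt² − (Σt)² = 17165 − 17161 = 4
r = 13 / √(3386 × 4) = 13 / 116.3787 ≈ 0.1117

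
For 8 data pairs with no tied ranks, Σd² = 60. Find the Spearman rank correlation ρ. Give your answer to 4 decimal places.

0.2857

ρ = 1 − 6Σd² / [n(n²−1)] = 1 − 6×60 / (8×63)
  = 1 − 360/504 = 1 − 0.71429 ≈ 0.2857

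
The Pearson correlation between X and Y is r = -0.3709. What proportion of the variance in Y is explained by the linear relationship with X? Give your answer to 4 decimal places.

0.1376

r² = (-0.3709)² = 0.1376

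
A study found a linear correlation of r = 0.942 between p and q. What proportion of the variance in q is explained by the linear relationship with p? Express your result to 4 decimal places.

r² = (0.942)² = 0.8874

0.8874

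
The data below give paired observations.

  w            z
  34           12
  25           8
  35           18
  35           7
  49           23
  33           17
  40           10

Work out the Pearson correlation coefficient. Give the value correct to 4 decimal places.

n = 7, Σw = 251, Σz = 95, Σw² = 9321, Σz² = 1499, Σwz = 3571
nΣwz − ΣwΣz = 24997 − 23845 = 1152
nΣw² − (Σw)² = 65247 − 63001 = 2246; nΣz² − (Σz)² = 10493 − 9025 = 1468
r = 1152 / √(2246 × 1468) = 1152 / 1815.7995 ≈ 0.6344

0.6344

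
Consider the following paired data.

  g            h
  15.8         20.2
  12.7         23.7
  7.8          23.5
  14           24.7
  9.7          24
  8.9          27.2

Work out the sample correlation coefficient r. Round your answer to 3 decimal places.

n = 6, Σg = 68.9, Σh = 143.3, Σg² = 841.07, Σh² = 3447.91, Σgh = 1624.13
nΣgh − ΣgΣh = 9744.78 − 9873.37 = -128.59
nΣg² − (Σg)² = 5046.42 − 4747.21 = 299.21; nΣh² − (Σh)² = 20687.46 − 20534.89 = 152.57
r = -128.59 / √(299.21 × 152.57) = -128.59 / 213.6597 ≈ -0.602

-0.602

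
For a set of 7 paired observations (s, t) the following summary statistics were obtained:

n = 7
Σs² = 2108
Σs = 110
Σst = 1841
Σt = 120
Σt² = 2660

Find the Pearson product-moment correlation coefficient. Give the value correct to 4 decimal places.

r = (nΣst − ΣsΣt) / √[(nΣs² − (Σs)²)(nΣt² − (Σt)²)]
Numerator: 7×1841 − 110×120 = -313
Denominator: √[(14756 − 12100)(18620 − 14400)] = √[2656 × 4220] = 3347.8829
r = -313 / 3347.8829 ≈ -0.0935

-0.0935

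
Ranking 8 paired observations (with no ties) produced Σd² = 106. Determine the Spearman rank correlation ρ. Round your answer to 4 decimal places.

-0.2619

ρ = 1 − 6Σd² / [n(n²−1)] = 1 − 6×106 / (8×63)
  = 1 − 636/504 = 1 − 1.26190 ≈ -0.2619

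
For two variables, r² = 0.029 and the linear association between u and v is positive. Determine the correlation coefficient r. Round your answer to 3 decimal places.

|r| = √0.029 = 0.170
The association is positive, so r = 0.170.

0.170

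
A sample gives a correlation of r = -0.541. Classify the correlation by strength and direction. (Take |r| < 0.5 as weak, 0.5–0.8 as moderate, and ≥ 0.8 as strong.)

moderate negative

r = -0.541 < 0 so the relationship is negative.
|r| = 0.541, which falls in the moderate range.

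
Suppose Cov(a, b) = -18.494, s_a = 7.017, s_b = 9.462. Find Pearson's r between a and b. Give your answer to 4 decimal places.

r = Cov(a,b) / (s_a · s_b) = -18.494 / (7.017 × 9.462)
  = -18.494 / 66.3949 ≈ -0.2785

-0.2785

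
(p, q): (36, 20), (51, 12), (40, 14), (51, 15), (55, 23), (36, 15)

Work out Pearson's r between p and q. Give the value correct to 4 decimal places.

0.1342

n = 6, Σp = 269, Σq = 99, Σp² = 12419, Σq² = 1719, Σpq = 4462
nΣpq − ΣpΣq = 26772 − 26631 = 141
nΣp² − (Σp)² = 74514 − 72361 = 2153; nΣq² − (Σq)² = 10314 − 9801 = 513
r = 141 / √(2153 × 513) = 141 / 1050.9467 ≈ 0.1342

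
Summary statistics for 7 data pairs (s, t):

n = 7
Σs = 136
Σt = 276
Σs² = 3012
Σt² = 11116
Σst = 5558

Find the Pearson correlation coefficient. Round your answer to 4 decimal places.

r = (nΣst − ΣsΣt) / √[(nΣs² − (Σs)²)(nΣt² − (Σt)²)]
Numerator: 7×5558 − 136×276 = 1370
Denominator: √[(21084 − 18496)(77812 − 76176)] = √[2588 × 1636] = 2057.6608
r = 1370 / 2057.6608 ≈ 0.6658

0.6658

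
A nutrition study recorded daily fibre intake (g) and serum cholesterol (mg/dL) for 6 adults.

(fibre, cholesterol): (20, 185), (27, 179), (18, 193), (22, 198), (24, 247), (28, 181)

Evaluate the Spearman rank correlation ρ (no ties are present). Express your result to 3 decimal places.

-0.429

Rank fibre: 2, 5, 1, 3, 4, 6
Rank cholesterol: 3, 1, 4, 5, 6, 2
d = rank(fibre) − rank(cholesterol): -1, 4, -3, -2, -2, 4; Σd² = 50
ρ = 1 − 6Σd² / [n(n²−1)] = 1 − 6×50 / (6×35) = 1 − 300/210 ≈ -0.429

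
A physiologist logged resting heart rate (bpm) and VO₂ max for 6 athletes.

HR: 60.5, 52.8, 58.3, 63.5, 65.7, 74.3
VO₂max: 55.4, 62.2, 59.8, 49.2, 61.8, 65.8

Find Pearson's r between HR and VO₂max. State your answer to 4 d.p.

0.2426

n = 6, Σx = 375.1, Σy = 354.2, Σx² = 23716.21, Σy² = 21083.56, Σxy = 22195.6
nΣxy − ΣxΣy = 133173.6 − 132860.42 = 313.18
nΣx² − (Σx)² = 142297.26 − 140700.01 = 1597.25; nΣy² − (Σy)² = 126501.36 − 125457.64 = 1043.72
r = 313.18 / √(1597.25 × 1043.72) = 313.18 / 1291.1552 ≈ 0.2426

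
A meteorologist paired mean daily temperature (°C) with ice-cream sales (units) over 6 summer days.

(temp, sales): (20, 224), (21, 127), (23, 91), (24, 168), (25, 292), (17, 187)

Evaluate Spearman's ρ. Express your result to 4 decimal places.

Rank temp: 2, 3, 4, 5, 6, 1
Rank sales: 5, 2, 1, 3, 6, 4
d = rank(temp) − rank(sales): -3, 1, 3, 2, 0, -3; Σd² = 32
ρ = 1 − 6Σd² / [n(n²−1)] = 1 − 6×32 / (6×35) = 1 − 192/210 ≈ 0.0857

0.0857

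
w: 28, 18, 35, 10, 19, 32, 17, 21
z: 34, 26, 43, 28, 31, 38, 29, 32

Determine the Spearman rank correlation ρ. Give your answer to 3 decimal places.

Rank w: 6, 3, 8, 1, 4, 7, 2, 5
Rank z: 6, 1, 8, 2, 4, 7, 3, 5
d = rank(w) − rank(z): 0, 2, 0, -1, 0, 0, -1, 0; Σd² = 6
ρ = 1 − 6Σd² / [n(n²−1)] = 1 − 6×6 / (8×63) = 1 − 36/504 ≈ 0.929

0.929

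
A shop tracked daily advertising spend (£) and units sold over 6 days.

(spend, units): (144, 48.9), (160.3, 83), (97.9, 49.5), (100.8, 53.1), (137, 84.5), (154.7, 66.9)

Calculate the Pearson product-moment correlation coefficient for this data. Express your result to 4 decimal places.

0.6154

n = 6, Σx = 794.7, Σy = 385.9, Σx² = 108878.23, Σy² = 26165.93, Σxy = 52470.96
nΣxy − ΣxΣy = 314825.76 − 306674.73 = 8151.03
nΣx² − (Σx)² = 653269.38 − 631548.09 = 21721.29; nΣy² − (Σy)² = 156995.58 − 148918.81 = 8076.77
r = 8151.03 / √(21721.29 × 8076.77) = 8151.03 / 13245.2959 ≈ 0.6154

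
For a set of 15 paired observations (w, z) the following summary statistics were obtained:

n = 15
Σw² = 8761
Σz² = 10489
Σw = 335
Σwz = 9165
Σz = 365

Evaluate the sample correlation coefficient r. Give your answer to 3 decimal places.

r = (nΣwz − ΣwΣz) / √[(nΣw² − (Σw)²)(nΣz² − (Σz)²)]
Numerator: 15×9165 − 335×365 = 15200
Denominator: √[(131415 − 112225)(157335 − 133225)] = √[19190 × 24110] = 21509.7861
r = 15200 / 21509.7861 ≈ 0.707

0.707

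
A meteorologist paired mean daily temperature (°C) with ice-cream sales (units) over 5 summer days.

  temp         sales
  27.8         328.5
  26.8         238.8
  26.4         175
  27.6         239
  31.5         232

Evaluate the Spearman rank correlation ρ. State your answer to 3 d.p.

Rank temp: 4, 2, 1, 3, 5
Rank sales: 5, 3, 1, 4, 2
d = rank(temp) − rank(sales): -1, -1, 0, -1, 3; Σd² = 12
ρ = 1 − 6Σd² / [n(n²−1)] = 1 − 6×12 / (5×24) = 1 − 72/120 ≈ 0.400

0.400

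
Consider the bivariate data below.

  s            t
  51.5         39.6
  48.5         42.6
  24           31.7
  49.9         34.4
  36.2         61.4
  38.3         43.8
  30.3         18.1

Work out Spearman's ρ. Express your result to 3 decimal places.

0.286

Rank s: 7, 5, 1, 6, 3, 4, 2
Rank t: 4, 5, 2, 3, 7, 6, 1
d = rank(s) − rank(t): 3, 0, -1, 3, -4, -2, 1; Σd² = 40
ρ = 1 − 6Σd² / [n(n²−1)] = 1 − 6×40 / (7×48) = 1 − 240/336 ≈ 0.286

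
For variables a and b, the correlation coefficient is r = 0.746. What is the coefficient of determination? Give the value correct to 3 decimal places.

r² = (0.746)² = 0.557

0.557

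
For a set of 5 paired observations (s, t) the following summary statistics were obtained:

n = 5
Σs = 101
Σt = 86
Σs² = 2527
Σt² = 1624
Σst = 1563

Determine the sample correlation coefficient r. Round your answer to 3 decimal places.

r = (nΣst − ΣsΣt) / √[(nΣs² − (Σs)²)(nΣt² − (Σt)²)]
Numerator: 5×1563 − 101×86 = -871
Denominator: √[(12635 − 10201)(8120 − 7396)] = √[2434 × 724] = 1327.4848
r = -871 / 1327.4848 ≈ -0.656

-0.656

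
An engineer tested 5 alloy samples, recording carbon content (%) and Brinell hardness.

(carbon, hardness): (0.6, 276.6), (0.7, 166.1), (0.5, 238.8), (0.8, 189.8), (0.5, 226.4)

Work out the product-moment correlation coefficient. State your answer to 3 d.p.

-0.619

n = 5, Σx = 3.1, Σy = 1097.7, Σx² = 1.99, Σy² = 248403.21, Σxy = 666.67
nΣxy − ΣxΣy = 3333.35 − 3402.87 = -69.52
nΣx² − (Σx)² = 9.95 − 9.61 = 0.34; nΣy² − (Σy)² = 1242016.05 − 1204945.29 = 37070.76
r = -69.52 / √(0.34 × 37070.76) = -69.52 / 112.2678 ≈ -0.619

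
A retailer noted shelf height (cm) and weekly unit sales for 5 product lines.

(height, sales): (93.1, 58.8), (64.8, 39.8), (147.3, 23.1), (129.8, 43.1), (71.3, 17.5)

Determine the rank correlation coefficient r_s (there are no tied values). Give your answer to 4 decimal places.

Rank height: 3, 1, 5, 4, 2
Rank sales: 5, 3, 2, 4, 1
d = rank(height) − rank(sales): -2, -2, 3, 0, 1; Σd² = 18
ρ = 1 − 6Σd² / [n(n²−1)] = 1 − 6×18 / (5×24) = 1 − 108/120 ≈ 0.1000

0.1000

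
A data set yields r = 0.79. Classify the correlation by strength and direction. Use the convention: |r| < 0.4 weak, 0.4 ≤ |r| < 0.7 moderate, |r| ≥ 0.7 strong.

strong positive

r = 0.79 > 0 so the relationship is positive.
|r| = 0.79, which falls in the strong range.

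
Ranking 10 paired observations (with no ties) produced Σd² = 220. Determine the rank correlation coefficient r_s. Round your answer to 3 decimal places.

-0.333

ρ = 1 − 6Σd² / [n(n²−1)] = 1 − 6×220 / (10×99)
  = 1 − 1320/990 = 1 − 1.3333 ≈ -0.333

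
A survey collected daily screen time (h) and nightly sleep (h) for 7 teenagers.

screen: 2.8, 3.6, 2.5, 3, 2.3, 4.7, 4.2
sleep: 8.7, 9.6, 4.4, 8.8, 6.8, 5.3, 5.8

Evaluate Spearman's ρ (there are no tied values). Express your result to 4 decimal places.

Rank screen: 3, 5, 2, 4, 1, 7, 6
Rank sleep: 5, 7, 1, 6, 4, 2, 3
d = rank(screen) − rank(sleep): -2, -2, 1, -2, -3, 5, 3; Σd² = 56
ρ = 1 − 6Σd² / [n(n²−1)] = 1 − 6×56 / (7×48) = 1 − 336/336 ≈ 0.0000

0.0000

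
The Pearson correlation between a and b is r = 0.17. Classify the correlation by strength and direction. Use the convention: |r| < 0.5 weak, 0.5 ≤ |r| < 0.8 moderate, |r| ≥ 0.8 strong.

r = 0.17 > 0 so the relationship is positive.
|r| = 0.17, which falls in the weak range.

weak positive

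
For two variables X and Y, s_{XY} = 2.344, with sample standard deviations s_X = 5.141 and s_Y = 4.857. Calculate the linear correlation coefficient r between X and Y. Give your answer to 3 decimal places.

r = Cov(X,Y) / (s_X · s_Y) = 2.344 / (5.141 × 4.857)
  = 2.344 / 24.9698 ≈ 0.094

0.094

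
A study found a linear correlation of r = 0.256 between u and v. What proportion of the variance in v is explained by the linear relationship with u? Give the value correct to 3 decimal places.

0.066

r² = (0.256)² = 0.066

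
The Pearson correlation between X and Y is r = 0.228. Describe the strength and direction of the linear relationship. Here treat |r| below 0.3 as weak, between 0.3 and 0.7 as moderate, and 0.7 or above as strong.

weak positive

r = 0.228 > 0 so the relationship is positive.
|r| = 0.228, which falls in the weak range.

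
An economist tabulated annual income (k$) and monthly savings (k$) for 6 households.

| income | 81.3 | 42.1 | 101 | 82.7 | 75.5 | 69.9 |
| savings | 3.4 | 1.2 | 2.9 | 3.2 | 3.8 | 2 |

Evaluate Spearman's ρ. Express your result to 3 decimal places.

Rank income: 4, 1, 6, 5, 3, 2
Rank savings: 5, 1, 3, 4, 6, 2
d = rank(income) − rank(savings): -1, 0, 3, 1, -3, 0; Σd² = 20
ρ = 1 − 6Σd² / [n(n²−1)] = 1 − 6×20 / (6×35) = 1 − 120/210 ≈ 0.429

0.429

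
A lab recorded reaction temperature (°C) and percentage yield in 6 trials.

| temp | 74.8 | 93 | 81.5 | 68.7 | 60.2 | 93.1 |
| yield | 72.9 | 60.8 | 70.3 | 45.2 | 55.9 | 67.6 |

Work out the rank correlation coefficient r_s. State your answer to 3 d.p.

0.429

Rank temp: 3, 5, 4, 2, 1, 6
Rank yield: 6, 3, 5, 1, 2, 4
d = rank(temp) − rank(yield): -3, 2, -1, 1, -1, 2; Σd² = 20
ρ = 1 − 6Σd² / [n(n²−1)] = 1 − 6×20 / (6×35) = 1 − 120/210 ≈ 0.429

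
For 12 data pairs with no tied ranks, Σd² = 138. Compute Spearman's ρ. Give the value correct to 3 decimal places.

ρ = 1 − 6Σd² / [n(n²−1)] = 1 − 6×138 / (12×143)
  = 1 − 828/1716 = 1 − 0.4825 ≈ 0.517

0.517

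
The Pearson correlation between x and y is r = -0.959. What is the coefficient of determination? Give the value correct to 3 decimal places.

0.920

r² = (-0.959)² = 0.920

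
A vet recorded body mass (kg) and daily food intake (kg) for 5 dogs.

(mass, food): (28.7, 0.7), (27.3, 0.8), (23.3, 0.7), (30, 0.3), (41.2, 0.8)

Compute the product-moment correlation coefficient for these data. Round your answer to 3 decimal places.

0.157

n = 5, Σx = 150.5, Σy = 3.3, Σx² = 4709.31, Σy² = 2.35, Σxy = 100.2
nΣxy − ΣxΣy = 501 − 496.65 = 4.35
nΣx² − (Σx)² = 23546.55 − 22650.25 = 896.3; nΣy² − (Σy)² = 11.75 − 10.89 = 0.86
r = 4.35 / √(896.3 × 0.86) = 4.35 / 27.7636 ≈ 0.157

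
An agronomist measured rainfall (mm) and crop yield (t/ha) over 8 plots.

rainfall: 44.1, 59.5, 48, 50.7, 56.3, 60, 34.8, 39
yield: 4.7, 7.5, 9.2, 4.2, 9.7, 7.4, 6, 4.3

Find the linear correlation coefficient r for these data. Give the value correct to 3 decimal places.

n = 8, Σx = 392.4, Σy = 53, Σx² = 19861.28, Σy² = 383.96, Σxy = 2674.67
nΣxy − ΣxΣy = 21397.36 − 20797.2 = 600.16
nΣx² − (Σx)² = 158890.24 − 153977.76 = 4912.48; nΣy² − (Σy)² = 3071.68 − 2809 = 262.68
r = 600.16 / √(4912.48 × 262.68) = 600.16 / 1135.9623 ≈ 0.528

0.528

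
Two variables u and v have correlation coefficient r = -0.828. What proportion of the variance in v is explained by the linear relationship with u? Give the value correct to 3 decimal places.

0.686

r² = (-0.828)² = 0.686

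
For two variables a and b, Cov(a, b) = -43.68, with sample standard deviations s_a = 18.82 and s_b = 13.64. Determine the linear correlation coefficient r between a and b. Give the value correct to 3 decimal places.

-0.170

r = Cov(a,b) / (s_a · s_b) = -43.68 / (18.82 × 13.64)
  = -43.68 / 256.7048 ≈ -0.170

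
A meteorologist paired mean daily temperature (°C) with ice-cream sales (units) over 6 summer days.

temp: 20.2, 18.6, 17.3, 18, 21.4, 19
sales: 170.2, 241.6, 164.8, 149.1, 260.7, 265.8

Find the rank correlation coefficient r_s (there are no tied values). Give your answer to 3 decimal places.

Rank temp: 5, 3, 1, 2, 6, 4
Rank sales: 3, 4, 2, 1, 5, 6
d = rank(temp) − rank(sales): 2, -1, -1, 1, 1, -2; Σd² = 12
ρ = 1 − 6Σd² / [n(n²−1)] = 1 − 6×12 / (6×35) = 1 − 72/210 ≈ 0.657

0.657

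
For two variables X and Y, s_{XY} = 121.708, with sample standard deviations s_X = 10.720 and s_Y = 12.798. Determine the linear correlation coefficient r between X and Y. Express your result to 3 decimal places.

0.887

r = Cov(X,Y) / (s_X · s_Y) = 121.708 / (10.720 × 12.798)
  = 121.708 / 137.1946 ≈ 0.887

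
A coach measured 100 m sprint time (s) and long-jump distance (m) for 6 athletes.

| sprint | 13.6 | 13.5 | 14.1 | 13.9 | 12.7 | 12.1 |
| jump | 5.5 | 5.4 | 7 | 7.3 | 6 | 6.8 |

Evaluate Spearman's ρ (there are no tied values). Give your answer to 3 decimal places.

0.429

Rank sprint: 4, 3, 6, 5, 2, 1
Rank jump: 2, 1, 5, 6, 3, 4
d = rank(sprint) − rank(jump): 2, 2, 1, -1, -1, -3; Σd² = 20
ρ = 1 − 6Σd² / [n(n²−1)] = 1 − 6×20 / (6×35) = 1 − 120/210 ≈ 0.429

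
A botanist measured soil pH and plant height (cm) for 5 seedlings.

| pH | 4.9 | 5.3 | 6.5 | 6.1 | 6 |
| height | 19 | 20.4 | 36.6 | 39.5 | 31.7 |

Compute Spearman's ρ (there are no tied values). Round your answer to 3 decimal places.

0.900

Rank pH: 1, 2, 5, 4, 3
Rank height: 1, 2, 4, 5, 3
d = rank(pH) − rank(height): 0, 0, 1, -1, 0; Σd² = 2
ρ = 1 − 6Σd² / [n(n²−1)] = 1 − 6×2 / (5×24) = 1 − 12/120 ≈ 0.900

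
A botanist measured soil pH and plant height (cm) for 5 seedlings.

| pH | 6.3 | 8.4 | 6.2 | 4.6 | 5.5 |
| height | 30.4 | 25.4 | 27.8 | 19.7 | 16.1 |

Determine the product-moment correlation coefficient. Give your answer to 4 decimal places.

n = 5, Σx = 31, Σy = 119.4, Σx² = 200.1, Σy² = 2989.46, Σxy = 756.41
nΣxy − ΣxΣy = 3782.05 − 3701.4 = 80.65
nΣx² − (Σx)² = 1000.5 − 961 = 39.5; nΣy² − (Σy)² = 14947.3 − 14256.36 = 690.94
r = 80.65 / √(39.5 × 690.94) = 80.65 / 165.2033 ≈ 0.4882

0.4882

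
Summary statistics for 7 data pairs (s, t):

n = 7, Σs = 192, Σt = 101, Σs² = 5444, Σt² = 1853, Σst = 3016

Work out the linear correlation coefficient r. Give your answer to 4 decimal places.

0.9266

r = (nΣst − ΣsΣt) / √[(nΣs² − (Σs)²)(nΣt² − (Σt)²)]
Numerator: 7×3016 − 192×101 = 1720
Denominator: √[(38108 − 36864)(12971 − 10201)] = √[1244 × 2770] = 1856.3082
r = 1720 / 1856.3082 ≈ 0.9266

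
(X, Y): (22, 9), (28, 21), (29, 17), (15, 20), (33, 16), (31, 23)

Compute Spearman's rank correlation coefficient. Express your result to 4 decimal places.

0.0857

Rank X: 2, 3, 4, 1, 6, 5
Rank Y: 1, 5, 3, 4, 2, 6
d = rank(X) − rank(Y): 1, -2, 1, -3, 4, -1; Σd² = 32
ρ = 1 − 6Σd² / [n(n²−1)] = 1 − 6×32 / (6×35) = 1 − 192/210 ≈ 0.0857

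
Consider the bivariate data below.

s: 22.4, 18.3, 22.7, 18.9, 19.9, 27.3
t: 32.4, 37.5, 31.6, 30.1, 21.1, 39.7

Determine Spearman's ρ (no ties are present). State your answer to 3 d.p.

Rank s: 4, 1, 5, 2, 3, 6
Rank t: 4, 5, 3, 2, 1, 6
d = rank(s) − rank(t): 0, -4, 2, 0, 2, 0; Σd² = 24
ρ = 1 − 6Σd² / [n(n²−1)] = 1 − 6×24 / (6×35) = 1 − 144/210 ≈ 0.314

0.314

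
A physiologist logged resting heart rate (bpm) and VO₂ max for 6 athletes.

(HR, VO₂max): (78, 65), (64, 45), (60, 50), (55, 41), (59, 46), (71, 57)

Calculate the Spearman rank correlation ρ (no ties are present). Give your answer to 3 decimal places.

0.829

Rank HR: 6, 4, 3, 1, 2, 5
Rank VO₂max: 6, 2, 4, 1, 3, 5
d = rank(HR) − rank(VO₂max): 0, 2, -1, 0, -1, 0; Σd² = 6
ρ = 1 − 6Σd² / [n(n²−1)] = 1 − 6×6 / (6×35) = 1 − 36/210 ≈ 0.829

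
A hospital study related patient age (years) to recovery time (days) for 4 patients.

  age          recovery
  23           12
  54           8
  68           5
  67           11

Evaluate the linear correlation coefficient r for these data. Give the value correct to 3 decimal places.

-0.618

n = 4, Σx = 212, Σy = 36, Σx² = 12558, Σy² = 354, Σxy = 1785
nΣxy − ΣxΣy = 7140 − 7632 = -492
nΣx² − (Σx)² = 50232 − 44944 = 5288; nΣy² − (Σy)² = 1416 − 1296 = 120
r = -492 / √(5288 × 120) = -492 / 796.5927 ≈ -0.618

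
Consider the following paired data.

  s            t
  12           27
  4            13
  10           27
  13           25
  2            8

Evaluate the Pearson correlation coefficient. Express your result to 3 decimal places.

n = 5, Σs = 41, Σt = 100, Σs² = 433, Σt² = 2316, Σst = 987
nΣst − ΣsΣt = 4935 − 4100 = 835
nΣs² − (Σs)² = 2165 − 1681 = 484; nΣt² − (Σt)² = 11580 − 10000 = 1580
r = 835 / √(484 × 1580) = 835 / 874.4827 ≈ 0.955

0.955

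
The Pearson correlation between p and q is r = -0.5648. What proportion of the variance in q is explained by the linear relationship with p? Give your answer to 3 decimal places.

0.319

r² = (-0.5648)² = 0.319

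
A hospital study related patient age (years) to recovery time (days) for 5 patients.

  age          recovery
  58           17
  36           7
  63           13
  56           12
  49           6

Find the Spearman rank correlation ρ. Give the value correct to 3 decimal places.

0.800

Rank age: 4, 1, 5, 3, 2
Rank recovery: 5, 2, 4, 3, 1
d = rank(age) − rank(recovery): -1, -1, 1, 0, 1; Σd² = 4
ρ = 1 − 6Σd² / [n(n²−1)] = 1 − 6×4 / (5×24) = 1 − 24/120 ≈ 0.800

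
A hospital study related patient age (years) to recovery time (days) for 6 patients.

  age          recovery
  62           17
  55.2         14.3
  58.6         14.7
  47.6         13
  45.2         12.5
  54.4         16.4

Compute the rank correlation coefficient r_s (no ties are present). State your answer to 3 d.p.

0.829

Rank age: 6, 4, 5, 2, 1, 3
Rank recovery: 6, 3, 4, 2, 1, 5
d = rank(age) − rank(recovery): 0, 1, 1, 0, 0, -2; Σd² = 6
ρ = 1 − 6Σd² / [n(n²−1)] = 1 − 6×6 / (6×35) = 1 − 36/210 ≈ 0.829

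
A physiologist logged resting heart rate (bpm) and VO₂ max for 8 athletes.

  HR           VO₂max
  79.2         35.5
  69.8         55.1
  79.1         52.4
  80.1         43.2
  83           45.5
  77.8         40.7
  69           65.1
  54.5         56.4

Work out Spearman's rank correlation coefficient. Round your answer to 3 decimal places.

Rank HR: 6, 3, 5, 7, 8, 4, 2, 1
Rank VO₂max: 1, 6, 5, 3, 4, 2, 8, 7
d = rank(HR) − rank(VO₂max): 5, -3, 0, 4, 4, 2, -6, -6; Σd² = 142
ρ = 1 − 6Σd² / [n(n²−1)] = 1 − 6×142 / (8×63) = 1 − 852/504 ≈ -0.690

-0.690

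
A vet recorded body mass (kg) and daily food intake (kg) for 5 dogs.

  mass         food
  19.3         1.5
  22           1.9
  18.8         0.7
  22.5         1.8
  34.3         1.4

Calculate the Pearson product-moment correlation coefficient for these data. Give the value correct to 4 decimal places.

n = 5, Σx = 116.9, Σy = 7.3, Σx² = 2892.67, Σy² = 11.55, Σxy = 172.43
nΣxy − ΣxΣy = 862.15 − 853.37 = 8.78
nΣx² − (Σx)² = 14463.35 − 13665.61 = 797.74; nΣy² − (Σy)² = 57.75 − 53.29 = 4.46
r = 8.78 / √(797.74 × 4.46) = 8.78 / 59.6483 ≈ 0.1472

0.1472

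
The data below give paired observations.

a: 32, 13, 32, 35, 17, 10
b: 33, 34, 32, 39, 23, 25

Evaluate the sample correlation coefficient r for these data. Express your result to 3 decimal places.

n = 6, Σa = 139, Σb = 186, Σa² = 3831, Σb² = 5944, Σab = 4528
nΣab − ΣaΣb = 27168 − 25854 = 1314
nΣa² − (Σa)² = 22986 − 19321 = 3665; nΣb² − (Σb)² = 35664 − 34596 = 1068
r = 1314 / √(3665 × 1068) = 1314 / 1978.4388 ≈ 0.664

0.664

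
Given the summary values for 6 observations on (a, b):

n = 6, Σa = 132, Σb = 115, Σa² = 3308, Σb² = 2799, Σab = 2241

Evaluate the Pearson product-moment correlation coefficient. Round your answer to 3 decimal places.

r = (nΣab − ΣaΣb) / √[(nΣa² − (Σa)²)(nΣb² − (Σb)²)]
Numerator: 6×2241 − 132×115 = -1734
Denominator: √[(19848 − 17424)(16794 − 13225)] = √[2424 × 3569] = 2941.3018
r = -1734 / 2941.3018 ≈ -0.590

-0.590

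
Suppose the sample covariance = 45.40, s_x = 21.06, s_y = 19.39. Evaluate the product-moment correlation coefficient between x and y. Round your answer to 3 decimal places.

r = Cov(x,y) / (s_x · s_y) = 45.40 / (21.06 × 19.39)
  = 45.40 / 408.3534 ≈ 0.111

0.111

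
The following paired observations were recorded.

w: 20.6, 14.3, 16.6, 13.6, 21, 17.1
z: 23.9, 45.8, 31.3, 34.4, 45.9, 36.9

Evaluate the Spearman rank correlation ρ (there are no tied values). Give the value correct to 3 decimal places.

0.143

Rank w: 5, 2, 3, 1, 6, 4
Rank z: 1, 5, 2, 3, 6, 4
d = rank(w) − rank(z): 4, -3, 1, -2, 0, 0; Σd² = 30
ρ = 1 − 6Σd² / [n(n²−1)] = 1 − 6×30 / (6×35) = 1 − 180/210 ≈ 0.143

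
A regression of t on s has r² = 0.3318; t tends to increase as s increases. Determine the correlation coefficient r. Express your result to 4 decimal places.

|r| = √0.3318 = 0.5760
The association is positive, so r = 0.5760.

0.5760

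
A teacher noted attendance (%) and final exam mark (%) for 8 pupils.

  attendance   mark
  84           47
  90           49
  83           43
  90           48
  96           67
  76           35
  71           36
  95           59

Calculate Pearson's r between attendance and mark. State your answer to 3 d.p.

0.922

n = 8, Σx = 685, Σy = 384, Σx² = 59203, Σy² = 19254, Σxy = 33500
nΣxy − ΣxΣy = 268000 − 263040 = 4960
nΣx² − (Σx)² = 473624 − 469225 = 4399; nΣy² − (Σy)² = 154032 − 147456 = 6576
r = 4960 / √(4399 × 6576) = 4960 / 5378.4593 ≈ 0.922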